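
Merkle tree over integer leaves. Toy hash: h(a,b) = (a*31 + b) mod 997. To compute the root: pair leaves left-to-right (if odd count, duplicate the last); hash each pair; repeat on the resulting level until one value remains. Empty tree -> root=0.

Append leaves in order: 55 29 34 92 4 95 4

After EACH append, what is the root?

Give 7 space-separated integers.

Answer: 55 737 7 65 129 50 956

Derivation:
After append 55 (leaves=[55]):
  L0: [55]
  root=55
After append 29 (leaves=[55, 29]):
  L0: [55, 29]
  L1: h(55,29)=(55*31+29)%997=737 -> [737]
  root=737
After append 34 (leaves=[55, 29, 34]):
  L0: [55, 29, 34]
  L1: h(55,29)=(55*31+29)%997=737 h(34,34)=(34*31+34)%997=91 -> [737, 91]
  L2: h(737,91)=(737*31+91)%997=7 -> [7]
  root=7
After append 92 (leaves=[55, 29, 34, 92]):
  L0: [55, 29, 34, 92]
  L1: h(55,29)=(55*31+29)%997=737 h(34,92)=(34*31+92)%997=149 -> [737, 149]
  L2: h(737,149)=(737*31+149)%997=65 -> [65]
  root=65
After append 4 (leaves=[55, 29, 34, 92, 4]):
  L0: [55, 29, 34, 92, 4]
  L1: h(55,29)=(55*31+29)%997=737 h(34,92)=(34*31+92)%997=149 h(4,4)=(4*31+4)%997=128 -> [737, 149, 128]
  L2: h(737,149)=(737*31+149)%997=65 h(128,128)=(128*31+128)%997=108 -> [65, 108]
  L3: h(65,108)=(65*31+108)%997=129 -> [129]
  root=129
After append 95 (leaves=[55, 29, 34, 92, 4, 95]):
  L0: [55, 29, 34, 92, 4, 95]
  L1: h(55,29)=(55*31+29)%997=737 h(34,92)=(34*31+92)%997=149 h(4,95)=(4*31+95)%997=219 -> [737, 149, 219]
  L2: h(737,149)=(737*31+149)%997=65 h(219,219)=(219*31+219)%997=29 -> [65, 29]
  L3: h(65,29)=(65*31+29)%997=50 -> [50]
  root=50
After append 4 (leaves=[55, 29, 34, 92, 4, 95, 4]):
  L0: [55, 29, 34, 92, 4, 95, 4]
  L1: h(55,29)=(55*31+29)%997=737 h(34,92)=(34*31+92)%997=149 h(4,95)=(4*31+95)%997=219 h(4,4)=(4*31+4)%997=128 -> [737, 149, 219, 128]
  L2: h(737,149)=(737*31+149)%997=65 h(219,128)=(219*31+128)%997=935 -> [65, 935]
  L3: h(65,935)=(65*31+935)%997=956 -> [956]
  root=956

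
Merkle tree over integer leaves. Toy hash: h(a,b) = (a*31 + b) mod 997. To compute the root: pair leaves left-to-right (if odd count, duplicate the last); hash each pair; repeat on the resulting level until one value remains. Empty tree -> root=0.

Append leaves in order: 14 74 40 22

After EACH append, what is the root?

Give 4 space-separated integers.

After append 14 (leaves=[14]):
  L0: [14]
  root=14
After append 74 (leaves=[14, 74]):
  L0: [14, 74]
  L1: h(14,74)=(14*31+74)%997=508 -> [508]
  root=508
After append 40 (leaves=[14, 74, 40]):
  L0: [14, 74, 40]
  L1: h(14,74)=(14*31+74)%997=508 h(40,40)=(40*31+40)%997=283 -> [508, 283]
  L2: h(508,283)=(508*31+283)%997=79 -> [79]
  root=79
After append 22 (leaves=[14, 74, 40, 22]):
  L0: [14, 74, 40, 22]
  L1: h(14,74)=(14*31+74)%997=508 h(40,22)=(40*31+22)%997=265 -> [508, 265]
  L2: h(508,265)=(508*31+265)%997=61 -> [61]
  root=61

Answer: 14 508 79 61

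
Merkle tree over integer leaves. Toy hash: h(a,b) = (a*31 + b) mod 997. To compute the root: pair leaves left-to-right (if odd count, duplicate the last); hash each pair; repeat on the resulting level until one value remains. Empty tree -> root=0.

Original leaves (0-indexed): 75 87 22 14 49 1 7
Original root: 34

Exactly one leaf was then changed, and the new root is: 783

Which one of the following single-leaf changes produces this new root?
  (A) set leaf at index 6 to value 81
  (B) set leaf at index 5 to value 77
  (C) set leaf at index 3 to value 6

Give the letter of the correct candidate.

Answer: C

Derivation:
Original leaves: [75, 87, 22, 14, 49, 1, 7]
Target new root: 783
Try each candidate change and compute the resulting root:
Candidate A: set leaf[6] = 81 -> leaves = [75, 87, 22, 14, 49, 1, 81]
  L0: [75, 87, 22, 14, 49, 1, 81]
  L1: h(75,87)=(75*31+87)%997=418 h(22,14)=(22*31+14)%997=696 h(49,1)=(49*31+1)%997=523 h(81,81)=(81*31+81)%997=598 -> [418, 696, 523, 598]
  L2: h(418,696)=(418*31+696)%997=693 h(523,598)=(523*31+598)%997=859 -> [693, 859]
  L3: h(693,859)=(693*31+859)%997=408 -> [408]
  root = 408 != target 783
Candidate B: set leaf[5] = 77 -> leaves = [75, 87, 22, 14, 49, 77, 7]
  L0: [75, 87, 22, 14, 49, 77, 7]
  L1: h(75,87)=(75*31+87)%997=418 h(22,14)=(22*31+14)%997=696 h(49,77)=(49*31+77)%997=599 h(7,7)=(7*31+7)%997=224 -> [418, 696, 599, 224]
  L2: h(418,696)=(418*31+696)%997=693 h(599,224)=(599*31+224)%997=847 -> [693, 847]
  L3: h(693,847)=(693*31+847)%997=396 -> [396]
  root = 396 != target 783
Candidate C: set leaf[3] = 6 -> leaves = [75, 87, 22, 6, 49, 1, 7]
  L0: [75, 87, 22, 6, 49, 1, 7]
  L1: h(75,87)=(75*31+87)%997=418 h(22,6)=(22*31+6)%997=688 h(49,1)=(49*31+1)%997=523 h(7,7)=(7*31+7)%997=224 -> [418, 688, 523, 224]
  L2: h(418,688)=(418*31+688)%997=685 h(523,224)=(523*31+224)%997=485 -> [685, 485]
  L3: h(685,485)=(685*31+485)%997=783 -> [783]
  root = 783 == target 783  ** MATCH **
Candidate C produces the target root.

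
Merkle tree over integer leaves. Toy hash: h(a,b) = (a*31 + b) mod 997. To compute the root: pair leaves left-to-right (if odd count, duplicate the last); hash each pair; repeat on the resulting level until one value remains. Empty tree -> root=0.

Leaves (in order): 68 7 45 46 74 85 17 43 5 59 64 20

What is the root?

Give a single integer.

L0: [68, 7, 45, 46, 74, 85, 17, 43, 5, 59, 64, 20]
L1: h(68,7)=(68*31+7)%997=121 h(45,46)=(45*31+46)%997=444 h(74,85)=(74*31+85)%997=385 h(17,43)=(17*31+43)%997=570 h(5,59)=(5*31+59)%997=214 h(64,20)=(64*31+20)%997=10 -> [121, 444, 385, 570, 214, 10]
L2: h(121,444)=(121*31+444)%997=207 h(385,570)=(385*31+570)%997=541 h(214,10)=(214*31+10)%997=662 -> [207, 541, 662]
L3: h(207,541)=(207*31+541)%997=976 h(662,662)=(662*31+662)%997=247 -> [976, 247]
L4: h(976,247)=(976*31+247)%997=593 -> [593]

Answer: 593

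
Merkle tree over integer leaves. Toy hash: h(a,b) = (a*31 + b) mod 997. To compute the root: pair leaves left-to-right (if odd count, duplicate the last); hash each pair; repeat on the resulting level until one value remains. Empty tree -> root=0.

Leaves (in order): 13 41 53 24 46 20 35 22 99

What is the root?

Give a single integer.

Answer: 811

Derivation:
L0: [13, 41, 53, 24, 46, 20, 35, 22, 99]
L1: h(13,41)=(13*31+41)%997=444 h(53,24)=(53*31+24)%997=670 h(46,20)=(46*31+20)%997=449 h(35,22)=(35*31+22)%997=110 h(99,99)=(99*31+99)%997=177 -> [444, 670, 449, 110, 177]
L2: h(444,670)=(444*31+670)%997=476 h(449,110)=(449*31+110)%997=71 h(177,177)=(177*31+177)%997=679 -> [476, 71, 679]
L3: h(476,71)=(476*31+71)%997=869 h(679,679)=(679*31+679)%997=791 -> [869, 791]
L4: h(869,791)=(869*31+791)%997=811 -> [811]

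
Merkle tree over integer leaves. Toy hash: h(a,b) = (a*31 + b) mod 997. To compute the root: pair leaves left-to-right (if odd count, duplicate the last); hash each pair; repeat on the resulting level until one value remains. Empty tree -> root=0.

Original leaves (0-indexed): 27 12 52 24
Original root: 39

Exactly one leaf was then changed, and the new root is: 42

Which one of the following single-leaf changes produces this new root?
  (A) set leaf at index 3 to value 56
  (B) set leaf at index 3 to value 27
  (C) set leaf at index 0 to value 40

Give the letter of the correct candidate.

Original leaves: [27, 12, 52, 24]
Target new root: 42
Try each candidate change and compute the resulting root:
Candidate A: set leaf[3] = 56 -> leaves = [27, 12, 52, 56]
  L0: [27, 12, 52, 56]
  L1: h(27,12)=(27*31+12)%997=849 h(52,56)=(52*31+56)%997=671 -> [849, 671]
  L2: h(849,671)=(849*31+671)%997=71 -> [71]
  root = 71 != target 42
Candidate B: set leaf[3] = 27 -> leaves = [27, 12, 52, 27]
  L0: [27, 12, 52, 27]
  L1: h(27,12)=(27*31+12)%997=849 h(52,27)=(52*31+27)%997=642 -> [849, 642]
  L2: h(849,642)=(849*31+642)%997=42 -> [42]
  root = 42 == target 42  ** MATCH **
Candidate C: set leaf[0] = 40 -> leaves = [40, 12, 52, 24]
  L0: [40, 12, 52, 24]
  L1: h(40,12)=(40*31+12)%997=255 h(52,24)=(52*31+24)%997=639 -> [255, 639]
  L2: h(255,639)=(255*31+639)%997=568 -> [568]
  root = 568 != target 42
Candidate B produces the target root.

Answer: B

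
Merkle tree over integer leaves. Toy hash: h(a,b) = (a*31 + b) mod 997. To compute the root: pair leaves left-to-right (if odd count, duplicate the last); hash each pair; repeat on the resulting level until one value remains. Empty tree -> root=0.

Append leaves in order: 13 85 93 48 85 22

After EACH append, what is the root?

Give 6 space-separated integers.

After append 13 (leaves=[13]):
  L0: [13]
  root=13
After append 85 (leaves=[13, 85]):
  L0: [13, 85]
  L1: h(13,85)=(13*31+85)%997=488 -> [488]
  root=488
After append 93 (leaves=[13, 85, 93]):
  L0: [13, 85, 93]
  L1: h(13,85)=(13*31+85)%997=488 h(93,93)=(93*31+93)%997=982 -> [488, 982]
  L2: h(488,982)=(488*31+982)%997=158 -> [158]
  root=158
After append 48 (leaves=[13, 85, 93, 48]):
  L0: [13, 85, 93, 48]
  L1: h(13,85)=(13*31+85)%997=488 h(93,48)=(93*31+48)%997=937 -> [488, 937]
  L2: h(488,937)=(488*31+937)%997=113 -> [113]
  root=113
After append 85 (leaves=[13, 85, 93, 48, 85]):
  L0: [13, 85, 93, 48, 85]
  L1: h(13,85)=(13*31+85)%997=488 h(93,48)=(93*31+48)%997=937 h(85,85)=(85*31+85)%997=726 -> [488, 937, 726]
  L2: h(488,937)=(488*31+937)%997=113 h(726,726)=(726*31+726)%997=301 -> [113, 301]
  L3: h(113,301)=(113*31+301)%997=813 -> [813]
  root=813
After append 22 (leaves=[13, 85, 93, 48, 85, 22]):
  L0: [13, 85, 93, 48, 85, 22]
  L1: h(13,85)=(13*31+85)%997=488 h(93,48)=(93*31+48)%997=937 h(85,22)=(85*31+22)%997=663 -> [488, 937, 663]
  L2: h(488,937)=(488*31+937)%997=113 h(663,663)=(663*31+663)%997=279 -> [113, 279]
  L3: h(113,279)=(113*31+279)%997=791 -> [791]
  root=791

Answer: 13 488 158 113 813 791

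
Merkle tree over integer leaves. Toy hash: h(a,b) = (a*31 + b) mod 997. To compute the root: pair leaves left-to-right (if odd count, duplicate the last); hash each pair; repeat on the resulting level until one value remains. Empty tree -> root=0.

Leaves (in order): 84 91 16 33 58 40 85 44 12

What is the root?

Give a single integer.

Answer: 558

Derivation:
L0: [84, 91, 16, 33, 58, 40, 85, 44, 12]
L1: h(84,91)=(84*31+91)%997=701 h(16,33)=(16*31+33)%997=529 h(58,40)=(58*31+40)%997=841 h(85,44)=(85*31+44)%997=685 h(12,12)=(12*31+12)%997=384 -> [701, 529, 841, 685, 384]
L2: h(701,529)=(701*31+529)%997=326 h(841,685)=(841*31+685)%997=834 h(384,384)=(384*31+384)%997=324 -> [326, 834, 324]
L3: h(326,834)=(326*31+834)%997=970 h(324,324)=(324*31+324)%997=398 -> [970, 398]
L4: h(970,398)=(970*31+398)%997=558 -> [558]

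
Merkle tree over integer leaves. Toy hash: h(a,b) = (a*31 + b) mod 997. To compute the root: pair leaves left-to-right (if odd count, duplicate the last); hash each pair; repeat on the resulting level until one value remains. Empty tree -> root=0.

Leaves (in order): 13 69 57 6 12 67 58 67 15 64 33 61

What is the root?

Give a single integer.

Answer: 917

Derivation:
L0: [13, 69, 57, 6, 12, 67, 58, 67, 15, 64, 33, 61]
L1: h(13,69)=(13*31+69)%997=472 h(57,6)=(57*31+6)%997=776 h(12,67)=(12*31+67)%997=439 h(58,67)=(58*31+67)%997=868 h(15,64)=(15*31+64)%997=529 h(33,61)=(33*31+61)%997=87 -> [472, 776, 439, 868, 529, 87]
L2: h(472,776)=(472*31+776)%997=453 h(439,868)=(439*31+868)%997=519 h(529,87)=(529*31+87)%997=534 -> [453, 519, 534]
L3: h(453,519)=(453*31+519)%997=604 h(534,534)=(534*31+534)%997=139 -> [604, 139]
L4: h(604,139)=(604*31+139)%997=917 -> [917]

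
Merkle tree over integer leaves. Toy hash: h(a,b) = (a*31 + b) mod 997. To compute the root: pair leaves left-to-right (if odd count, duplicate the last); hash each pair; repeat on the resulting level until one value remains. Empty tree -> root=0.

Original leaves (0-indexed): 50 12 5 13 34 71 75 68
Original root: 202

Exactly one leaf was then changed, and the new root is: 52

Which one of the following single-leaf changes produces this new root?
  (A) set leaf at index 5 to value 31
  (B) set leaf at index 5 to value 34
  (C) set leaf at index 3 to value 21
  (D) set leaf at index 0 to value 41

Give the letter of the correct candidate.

Answer: B

Derivation:
Original leaves: [50, 12, 5, 13, 34, 71, 75, 68]
Target new root: 52
Try each candidate change and compute the resulting root:
Candidate A: set leaf[5] = 31 -> leaves = [50, 12, 5, 13, 34, 31, 75, 68]
  L0: [50, 12, 5, 13, 34, 31, 75, 68]
  L1: h(50,12)=(50*31+12)%997=565 h(5,13)=(5*31+13)%997=168 h(34,31)=(34*31+31)%997=88 h(75,68)=(75*31+68)%997=399 -> [565, 168, 88, 399]
  L2: h(565,168)=(565*31+168)%997=734 h(88,399)=(88*31+399)%997=136 -> [734, 136]
  L3: h(734,136)=(734*31+136)%997=956 -> [956]
  root = 956 != target 52
Candidate B: set leaf[5] = 34 -> leaves = [50, 12, 5, 13, 34, 34, 75, 68]
  L0: [50, 12, 5, 13, 34, 34, 75, 68]
  L1: h(50,12)=(50*31+12)%997=565 h(5,13)=(5*31+13)%997=168 h(34,34)=(34*31+34)%997=91 h(75,68)=(75*31+68)%997=399 -> [565, 168, 91, 399]
  L2: h(565,168)=(565*31+168)%997=734 h(91,399)=(91*31+399)%997=229 -> [734, 229]
  L3: h(734,229)=(734*31+229)%997=52 -> [52]
  root = 52 == target 52  ** MATCH **
Candidate C: set leaf[3] = 21 -> leaves = [50, 12, 5, 21, 34, 71, 75, 68]
  L0: [50, 12, 5, 21, 34, 71, 75, 68]
  L1: h(50,12)=(50*31+12)%997=565 h(5,21)=(5*31+21)%997=176 h(34,71)=(34*31+71)%997=128 h(75,68)=(75*31+68)%997=399 -> [565, 176, 128, 399]
  L2: h(565,176)=(565*31+176)%997=742 h(128,399)=(128*31+399)%997=379 -> [742, 379]
  L3: h(742,379)=(742*31+379)%997=450 -> [450]
  root = 450 != target 52
Candidate D: set leaf[0] = 41 -> leaves = [41, 12, 5, 13, 34, 71, 75, 68]
  L0: [41, 12, 5, 13, 34, 71, 75, 68]
  L1: h(41,12)=(41*31+12)%997=286 h(5,13)=(5*31+13)%997=168 h(34,71)=(34*31+71)%997=128 h(75,68)=(75*31+68)%997=399 -> [286, 168, 128, 399]
  L2: h(286,168)=(286*31+168)%997=61 h(128,399)=(128*31+399)%997=379 -> [61, 379]
  L3: h(61,379)=(61*31+379)%997=276 -> [276]
  root = 276 != target 52
Candidate B produces the target root.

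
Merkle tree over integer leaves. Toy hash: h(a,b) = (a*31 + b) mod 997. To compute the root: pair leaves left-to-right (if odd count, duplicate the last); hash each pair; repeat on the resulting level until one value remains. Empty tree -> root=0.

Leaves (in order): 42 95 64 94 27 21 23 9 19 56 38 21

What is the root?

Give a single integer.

Answer: 938

Derivation:
L0: [42, 95, 64, 94, 27, 21, 23, 9, 19, 56, 38, 21]
L1: h(42,95)=(42*31+95)%997=400 h(64,94)=(64*31+94)%997=84 h(27,21)=(27*31+21)%997=858 h(23,9)=(23*31+9)%997=722 h(19,56)=(19*31+56)%997=645 h(38,21)=(38*31+21)%997=202 -> [400, 84, 858, 722, 645, 202]
L2: h(400,84)=(400*31+84)%997=520 h(858,722)=(858*31+722)%997=401 h(645,202)=(645*31+202)%997=257 -> [520, 401, 257]
L3: h(520,401)=(520*31+401)%997=569 h(257,257)=(257*31+257)%997=248 -> [569, 248]
L4: h(569,248)=(569*31+248)%997=938 -> [938]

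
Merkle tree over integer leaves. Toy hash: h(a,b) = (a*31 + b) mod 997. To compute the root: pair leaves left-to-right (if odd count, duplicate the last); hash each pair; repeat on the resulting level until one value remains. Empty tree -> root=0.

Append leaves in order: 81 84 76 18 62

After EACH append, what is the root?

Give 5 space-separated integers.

Answer: 81 601 126 68 791

Derivation:
After append 81 (leaves=[81]):
  L0: [81]
  root=81
After append 84 (leaves=[81, 84]):
  L0: [81, 84]
  L1: h(81,84)=(81*31+84)%997=601 -> [601]
  root=601
After append 76 (leaves=[81, 84, 76]):
  L0: [81, 84, 76]
  L1: h(81,84)=(81*31+84)%997=601 h(76,76)=(76*31+76)%997=438 -> [601, 438]
  L2: h(601,438)=(601*31+438)%997=126 -> [126]
  root=126
After append 18 (leaves=[81, 84, 76, 18]):
  L0: [81, 84, 76, 18]
  L1: h(81,84)=(81*31+84)%997=601 h(76,18)=(76*31+18)%997=380 -> [601, 380]
  L2: h(601,380)=(601*31+380)%997=68 -> [68]
  root=68
After append 62 (leaves=[81, 84, 76, 18, 62]):
  L0: [81, 84, 76, 18, 62]
  L1: h(81,84)=(81*31+84)%997=601 h(76,18)=(76*31+18)%997=380 h(62,62)=(62*31+62)%997=987 -> [601, 380, 987]
  L2: h(601,380)=(601*31+380)%997=68 h(987,987)=(987*31+987)%997=677 -> [68, 677]
  L3: h(68,677)=(68*31+677)%997=791 -> [791]
  root=791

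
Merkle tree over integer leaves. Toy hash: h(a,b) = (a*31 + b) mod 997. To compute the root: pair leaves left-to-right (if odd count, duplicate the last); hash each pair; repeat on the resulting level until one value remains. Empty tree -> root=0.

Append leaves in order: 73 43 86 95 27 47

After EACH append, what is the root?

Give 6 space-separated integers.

After append 73 (leaves=[73]):
  L0: [73]
  root=73
After append 43 (leaves=[73, 43]):
  L0: [73, 43]
  L1: h(73,43)=(73*31+43)%997=312 -> [312]
  root=312
After append 86 (leaves=[73, 43, 86]):
  L0: [73, 43, 86]
  L1: h(73,43)=(73*31+43)%997=312 h(86,86)=(86*31+86)%997=758 -> [312, 758]
  L2: h(312,758)=(312*31+758)%997=460 -> [460]
  root=460
After append 95 (leaves=[73, 43, 86, 95]):
  L0: [73, 43, 86, 95]
  L1: h(73,43)=(73*31+43)%997=312 h(86,95)=(86*31+95)%997=767 -> [312, 767]
  L2: h(312,767)=(312*31+767)%997=469 -> [469]
  root=469
After append 27 (leaves=[73, 43, 86, 95, 27]):
  L0: [73, 43, 86, 95, 27]
  L1: h(73,43)=(73*31+43)%997=312 h(86,95)=(86*31+95)%997=767 h(27,27)=(27*31+27)%997=864 -> [312, 767, 864]
  L2: h(312,767)=(312*31+767)%997=469 h(864,864)=(864*31+864)%997=729 -> [469, 729]
  L3: h(469,729)=(469*31+729)%997=313 -> [313]
  root=313
After append 47 (leaves=[73, 43, 86, 95, 27, 47]):
  L0: [73, 43, 86, 95, 27, 47]
  L1: h(73,43)=(73*31+43)%997=312 h(86,95)=(86*31+95)%997=767 h(27,47)=(27*31+47)%997=884 -> [312, 767, 884]
  L2: h(312,767)=(312*31+767)%997=469 h(884,884)=(884*31+884)%997=372 -> [469, 372]
  L3: h(469,372)=(469*31+372)%997=953 -> [953]
  root=953

Answer: 73 312 460 469 313 953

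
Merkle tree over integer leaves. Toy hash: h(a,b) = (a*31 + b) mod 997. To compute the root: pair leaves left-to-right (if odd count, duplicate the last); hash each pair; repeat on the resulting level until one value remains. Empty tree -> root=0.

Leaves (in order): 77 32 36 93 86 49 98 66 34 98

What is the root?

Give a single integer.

Answer: 294

Derivation:
L0: [77, 32, 36, 93, 86, 49, 98, 66, 34, 98]
L1: h(77,32)=(77*31+32)%997=425 h(36,93)=(36*31+93)%997=212 h(86,49)=(86*31+49)%997=721 h(98,66)=(98*31+66)%997=113 h(34,98)=(34*31+98)%997=155 -> [425, 212, 721, 113, 155]
L2: h(425,212)=(425*31+212)%997=426 h(721,113)=(721*31+113)%997=530 h(155,155)=(155*31+155)%997=972 -> [426, 530, 972]
L3: h(426,530)=(426*31+530)%997=775 h(972,972)=(972*31+972)%997=197 -> [775, 197]
L4: h(775,197)=(775*31+197)%997=294 -> [294]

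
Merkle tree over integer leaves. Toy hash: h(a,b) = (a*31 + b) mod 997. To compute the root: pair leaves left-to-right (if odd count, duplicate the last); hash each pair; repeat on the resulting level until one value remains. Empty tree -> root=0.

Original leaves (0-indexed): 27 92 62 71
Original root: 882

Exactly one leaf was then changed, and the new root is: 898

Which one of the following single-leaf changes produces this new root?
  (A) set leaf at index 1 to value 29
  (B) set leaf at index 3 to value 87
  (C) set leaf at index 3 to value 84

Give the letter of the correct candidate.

Answer: B

Derivation:
Original leaves: [27, 92, 62, 71]
Target new root: 898
Try each candidate change and compute the resulting root:
Candidate A: set leaf[1] = 29 -> leaves = [27, 29, 62, 71]
  L0: [27, 29, 62, 71]
  L1: h(27,29)=(27*31+29)%997=866 h(62,71)=(62*31+71)%997=996 -> [866, 996]
  L2: h(866,996)=(866*31+996)%997=923 -> [923]
  root = 923 != target 898
Candidate B: set leaf[3] = 87 -> leaves = [27, 92, 62, 87]
  L0: [27, 92, 62, 87]
  L1: h(27,92)=(27*31+92)%997=929 h(62,87)=(62*31+87)%997=15 -> [929, 15]
  L2: h(929,15)=(929*31+15)%997=898 -> [898]
  root = 898 == target 898  ** MATCH **
Candidate C: set leaf[3] = 84 -> leaves = [27, 92, 62, 84]
  L0: [27, 92, 62, 84]
  L1: h(27,92)=(27*31+92)%997=929 h(62,84)=(62*31+84)%997=12 -> [929, 12]
  L2: h(929,12)=(929*31+12)%997=895 -> [895]
  root = 895 != target 898
Candidate B produces the target root.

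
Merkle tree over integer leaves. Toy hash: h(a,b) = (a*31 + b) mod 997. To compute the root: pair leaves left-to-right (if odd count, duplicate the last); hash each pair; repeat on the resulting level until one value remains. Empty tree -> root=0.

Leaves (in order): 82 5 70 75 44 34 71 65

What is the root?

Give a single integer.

Answer: 576

Derivation:
L0: [82, 5, 70, 75, 44, 34, 71, 65]
L1: h(82,5)=(82*31+5)%997=553 h(70,75)=(70*31+75)%997=251 h(44,34)=(44*31+34)%997=401 h(71,65)=(71*31+65)%997=272 -> [553, 251, 401, 272]
L2: h(553,251)=(553*31+251)%997=445 h(401,272)=(401*31+272)%997=739 -> [445, 739]
L3: h(445,739)=(445*31+739)%997=576 -> [576]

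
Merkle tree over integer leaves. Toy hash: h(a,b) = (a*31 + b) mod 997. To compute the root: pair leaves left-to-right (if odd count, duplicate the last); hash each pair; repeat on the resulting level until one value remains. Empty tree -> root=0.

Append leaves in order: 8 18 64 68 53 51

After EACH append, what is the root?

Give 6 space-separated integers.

After append 8 (leaves=[8]):
  L0: [8]
  root=8
After append 18 (leaves=[8, 18]):
  L0: [8, 18]
  L1: h(8,18)=(8*31+18)%997=266 -> [266]
  root=266
After append 64 (leaves=[8, 18, 64]):
  L0: [8, 18, 64]
  L1: h(8,18)=(8*31+18)%997=266 h(64,64)=(64*31+64)%997=54 -> [266, 54]
  L2: h(266,54)=(266*31+54)%997=324 -> [324]
  root=324
After append 68 (leaves=[8, 18, 64, 68]):
  L0: [8, 18, 64, 68]
  L1: h(8,18)=(8*31+18)%997=266 h(64,68)=(64*31+68)%997=58 -> [266, 58]
  L2: h(266,58)=(266*31+58)%997=328 -> [328]
  root=328
After append 53 (leaves=[8, 18, 64, 68, 53]):
  L0: [8, 18, 64, 68, 53]
  L1: h(8,18)=(8*31+18)%997=266 h(64,68)=(64*31+68)%997=58 h(53,53)=(53*31+53)%997=699 -> [266, 58, 699]
  L2: h(266,58)=(266*31+58)%997=328 h(699,699)=(699*31+699)%997=434 -> [328, 434]
  L3: h(328,434)=(328*31+434)%997=632 -> [632]
  root=632
After append 51 (leaves=[8, 18, 64, 68, 53, 51]):
  L0: [8, 18, 64, 68, 53, 51]
  L1: h(8,18)=(8*31+18)%997=266 h(64,68)=(64*31+68)%997=58 h(53,51)=(53*31+51)%997=697 -> [266, 58, 697]
  L2: h(266,58)=(266*31+58)%997=328 h(697,697)=(697*31+697)%997=370 -> [328, 370]
  L3: h(328,370)=(328*31+370)%997=568 -> [568]
  root=568

Answer: 8 266 324 328 632 568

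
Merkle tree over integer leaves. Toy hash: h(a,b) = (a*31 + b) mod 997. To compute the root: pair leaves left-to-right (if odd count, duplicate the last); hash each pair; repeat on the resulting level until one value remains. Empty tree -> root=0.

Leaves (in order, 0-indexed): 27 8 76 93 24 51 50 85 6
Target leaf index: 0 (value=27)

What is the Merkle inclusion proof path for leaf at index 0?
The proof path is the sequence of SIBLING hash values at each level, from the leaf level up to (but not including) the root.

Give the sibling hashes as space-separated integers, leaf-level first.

L0 (leaves): [27, 8, 76, 93, 24, 51, 50, 85, 6], target index=0
L1: h(27,8)=(27*31+8)%997=845 [pair 0] h(76,93)=(76*31+93)%997=455 [pair 1] h(24,51)=(24*31+51)%997=795 [pair 2] h(50,85)=(50*31+85)%997=638 [pair 3] h(6,6)=(6*31+6)%997=192 [pair 4] -> [845, 455, 795, 638, 192]
  Sibling for proof at L0: 8
L2: h(845,455)=(845*31+455)%997=728 [pair 0] h(795,638)=(795*31+638)%997=358 [pair 1] h(192,192)=(192*31+192)%997=162 [pair 2] -> [728, 358, 162]
  Sibling for proof at L1: 455
L3: h(728,358)=(728*31+358)%997=992 [pair 0] h(162,162)=(162*31+162)%997=199 [pair 1] -> [992, 199]
  Sibling for proof at L2: 358
L4: h(992,199)=(992*31+199)%997=44 [pair 0] -> [44]
  Sibling for proof at L3: 199
Root: 44
Proof path (sibling hashes from leaf to root): [8, 455, 358, 199]

Answer: 8 455 358 199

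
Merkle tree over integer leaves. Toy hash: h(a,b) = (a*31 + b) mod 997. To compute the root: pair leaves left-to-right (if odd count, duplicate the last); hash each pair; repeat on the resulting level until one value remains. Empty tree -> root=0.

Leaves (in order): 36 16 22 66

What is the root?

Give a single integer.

Answer: 945

Derivation:
L0: [36, 16, 22, 66]
L1: h(36,16)=(36*31+16)%997=135 h(22,66)=(22*31+66)%997=748 -> [135, 748]
L2: h(135,748)=(135*31+748)%997=945 -> [945]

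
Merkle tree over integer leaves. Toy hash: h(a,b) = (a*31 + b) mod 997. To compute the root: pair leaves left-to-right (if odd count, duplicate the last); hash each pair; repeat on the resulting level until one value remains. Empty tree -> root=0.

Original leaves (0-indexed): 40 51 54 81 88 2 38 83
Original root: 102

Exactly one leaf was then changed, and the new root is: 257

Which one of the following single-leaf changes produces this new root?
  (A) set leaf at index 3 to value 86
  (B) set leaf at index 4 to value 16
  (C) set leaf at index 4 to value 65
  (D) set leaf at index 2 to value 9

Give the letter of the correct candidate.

Answer: A

Derivation:
Original leaves: [40, 51, 54, 81, 88, 2, 38, 83]
Target new root: 257
Try each candidate change and compute the resulting root:
Candidate A: set leaf[3] = 86 -> leaves = [40, 51, 54, 86, 88, 2, 38, 83]
  L0: [40, 51, 54, 86, 88, 2, 38, 83]
  L1: h(40,51)=(40*31+51)%997=294 h(54,86)=(54*31+86)%997=763 h(88,2)=(88*31+2)%997=736 h(38,83)=(38*31+83)%997=264 -> [294, 763, 736, 264]
  L2: h(294,763)=(294*31+763)%997=904 h(736,264)=(736*31+264)%997=149 -> [904, 149]
  L3: h(904,149)=(904*31+149)%997=257 -> [257]
  root = 257 == target 257  ** MATCH **
Candidate B: set leaf[4] = 16 -> leaves = [40, 51, 54, 81, 16, 2, 38, 83]
  L0: [40, 51, 54, 81, 16, 2, 38, 83]
  L1: h(40,51)=(40*31+51)%997=294 h(54,81)=(54*31+81)%997=758 h(16,2)=(16*31+2)%997=498 h(38,83)=(38*31+83)%997=264 -> [294, 758, 498, 264]
  L2: h(294,758)=(294*31+758)%997=899 h(498,264)=(498*31+264)%997=747 -> [899, 747]
  L3: h(899,747)=(899*31+747)%997=700 -> [700]
  root = 700 != target 257
Candidate C: set leaf[4] = 65 -> leaves = [40, 51, 54, 81, 65, 2, 38, 83]
  L0: [40, 51, 54, 81, 65, 2, 38, 83]
  L1: h(40,51)=(40*31+51)%997=294 h(54,81)=(54*31+81)%997=758 h(65,2)=(65*31+2)%997=23 h(38,83)=(38*31+83)%997=264 -> [294, 758, 23, 264]
  L2: h(294,758)=(294*31+758)%997=899 h(23,264)=(23*31+264)%997=977 -> [899, 977]
  L3: h(899,977)=(899*31+977)%997=930 -> [930]
  root = 930 != target 257
Candidate D: set leaf[2] = 9 -> leaves = [40, 51, 9, 81, 88, 2, 38, 83]
  L0: [40, 51, 9, 81, 88, 2, 38, 83]
  L1: h(40,51)=(40*31+51)%997=294 h(9,81)=(9*31+81)%997=360 h(88,2)=(88*31+2)%997=736 h(38,83)=(38*31+83)%997=264 -> [294, 360, 736, 264]
  L2: h(294,360)=(294*31+360)%997=501 h(736,264)=(736*31+264)%997=149 -> [501, 149]
  L3: h(501,149)=(501*31+149)%997=725 -> [725]
  root = 725 != target 257
Candidate A produces the target root.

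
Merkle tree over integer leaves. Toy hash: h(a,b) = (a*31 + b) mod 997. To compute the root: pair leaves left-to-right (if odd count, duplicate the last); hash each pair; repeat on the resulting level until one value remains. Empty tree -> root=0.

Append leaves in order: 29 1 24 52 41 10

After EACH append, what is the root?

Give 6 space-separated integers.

After append 29 (leaves=[29]):
  L0: [29]
  root=29
After append 1 (leaves=[29, 1]):
  L0: [29, 1]
  L1: h(29,1)=(29*31+1)%997=900 -> [900]
  root=900
After append 24 (leaves=[29, 1, 24]):
  L0: [29, 1, 24]
  L1: h(29,1)=(29*31+1)%997=900 h(24,24)=(24*31+24)%997=768 -> [900, 768]
  L2: h(900,768)=(900*31+768)%997=752 -> [752]
  root=752
After append 52 (leaves=[29, 1, 24, 52]):
  L0: [29, 1, 24, 52]
  L1: h(29,1)=(29*31+1)%997=900 h(24,52)=(24*31+52)%997=796 -> [900, 796]
  L2: h(900,796)=(900*31+796)%997=780 -> [780]
  root=780
After append 41 (leaves=[29, 1, 24, 52, 41]):
  L0: [29, 1, 24, 52, 41]
  L1: h(29,1)=(29*31+1)%997=900 h(24,52)=(24*31+52)%997=796 h(41,41)=(41*31+41)%997=315 -> [900, 796, 315]
  L2: h(900,796)=(900*31+796)%997=780 h(315,315)=(315*31+315)%997=110 -> [780, 110]
  L3: h(780,110)=(780*31+110)%997=362 -> [362]
  root=362
After append 10 (leaves=[29, 1, 24, 52, 41, 10]):
  L0: [29, 1, 24, 52, 41, 10]
  L1: h(29,1)=(29*31+1)%997=900 h(24,52)=(24*31+52)%997=796 h(41,10)=(41*31+10)%997=284 -> [900, 796, 284]
  L2: h(900,796)=(900*31+796)%997=780 h(284,284)=(284*31+284)%997=115 -> [780, 115]
  L3: h(780,115)=(780*31+115)%997=367 -> [367]
  root=367

Answer: 29 900 752 780 362 367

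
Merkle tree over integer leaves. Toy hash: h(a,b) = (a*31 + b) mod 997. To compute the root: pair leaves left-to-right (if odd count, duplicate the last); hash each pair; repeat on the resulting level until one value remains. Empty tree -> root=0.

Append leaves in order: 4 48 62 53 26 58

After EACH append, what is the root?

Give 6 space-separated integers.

Answer: 4 172 337 328 900 927

Derivation:
After append 4 (leaves=[4]):
  L0: [4]
  root=4
After append 48 (leaves=[4, 48]):
  L0: [4, 48]
  L1: h(4,48)=(4*31+48)%997=172 -> [172]
  root=172
After append 62 (leaves=[4, 48, 62]):
  L0: [4, 48, 62]
  L1: h(4,48)=(4*31+48)%997=172 h(62,62)=(62*31+62)%997=987 -> [172, 987]
  L2: h(172,987)=(172*31+987)%997=337 -> [337]
  root=337
After append 53 (leaves=[4, 48, 62, 53]):
  L0: [4, 48, 62, 53]
  L1: h(4,48)=(4*31+48)%997=172 h(62,53)=(62*31+53)%997=978 -> [172, 978]
  L2: h(172,978)=(172*31+978)%997=328 -> [328]
  root=328
After append 26 (leaves=[4, 48, 62, 53, 26]):
  L0: [4, 48, 62, 53, 26]
  L1: h(4,48)=(4*31+48)%997=172 h(62,53)=(62*31+53)%997=978 h(26,26)=(26*31+26)%997=832 -> [172, 978, 832]
  L2: h(172,978)=(172*31+978)%997=328 h(832,832)=(832*31+832)%997=702 -> [328, 702]
  L3: h(328,702)=(328*31+702)%997=900 -> [900]
  root=900
After append 58 (leaves=[4, 48, 62, 53, 26, 58]):
  L0: [4, 48, 62, 53, 26, 58]
  L1: h(4,48)=(4*31+48)%997=172 h(62,53)=(62*31+53)%997=978 h(26,58)=(26*31+58)%997=864 -> [172, 978, 864]
  L2: h(172,978)=(172*31+978)%997=328 h(864,864)=(864*31+864)%997=729 -> [328, 729]
  L3: h(328,729)=(328*31+729)%997=927 -> [927]
  root=927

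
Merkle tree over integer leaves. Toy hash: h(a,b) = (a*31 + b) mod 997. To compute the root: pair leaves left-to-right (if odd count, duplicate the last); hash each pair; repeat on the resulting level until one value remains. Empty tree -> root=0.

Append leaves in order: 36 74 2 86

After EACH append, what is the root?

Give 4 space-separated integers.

Answer: 36 193 65 149

Derivation:
After append 36 (leaves=[36]):
  L0: [36]
  root=36
After append 74 (leaves=[36, 74]):
  L0: [36, 74]
  L1: h(36,74)=(36*31+74)%997=193 -> [193]
  root=193
After append 2 (leaves=[36, 74, 2]):
  L0: [36, 74, 2]
  L1: h(36,74)=(36*31+74)%997=193 h(2,2)=(2*31+2)%997=64 -> [193, 64]
  L2: h(193,64)=(193*31+64)%997=65 -> [65]
  root=65
After append 86 (leaves=[36, 74, 2, 86]):
  L0: [36, 74, 2, 86]
  L1: h(36,74)=(36*31+74)%997=193 h(2,86)=(2*31+86)%997=148 -> [193, 148]
  L2: h(193,148)=(193*31+148)%997=149 -> [149]
  root=149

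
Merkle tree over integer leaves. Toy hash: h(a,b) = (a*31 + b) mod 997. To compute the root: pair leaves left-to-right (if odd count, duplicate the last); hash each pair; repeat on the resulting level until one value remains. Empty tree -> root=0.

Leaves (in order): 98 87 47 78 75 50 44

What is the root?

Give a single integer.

L0: [98, 87, 47, 78, 75, 50, 44]
L1: h(98,87)=(98*31+87)%997=134 h(47,78)=(47*31+78)%997=538 h(75,50)=(75*31+50)%997=381 h(44,44)=(44*31+44)%997=411 -> [134, 538, 381, 411]
L2: h(134,538)=(134*31+538)%997=704 h(381,411)=(381*31+411)%997=258 -> [704, 258]
L3: h(704,258)=(704*31+258)%997=148 -> [148]

Answer: 148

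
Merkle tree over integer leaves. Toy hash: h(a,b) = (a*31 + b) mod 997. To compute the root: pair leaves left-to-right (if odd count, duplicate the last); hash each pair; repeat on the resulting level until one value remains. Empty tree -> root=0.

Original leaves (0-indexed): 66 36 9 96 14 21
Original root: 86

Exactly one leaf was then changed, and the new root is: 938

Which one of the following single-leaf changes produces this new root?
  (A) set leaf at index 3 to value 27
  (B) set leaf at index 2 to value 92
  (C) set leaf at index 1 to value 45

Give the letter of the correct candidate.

Answer: A

Derivation:
Original leaves: [66, 36, 9, 96, 14, 21]
Target new root: 938
Try each candidate change and compute the resulting root:
Candidate A: set leaf[3] = 27 -> leaves = [66, 36, 9, 27, 14, 21]
  L0: [66, 36, 9, 27, 14, 21]
  L1: h(66,36)=(66*31+36)%997=88 h(9,27)=(9*31+27)%997=306 h(14,21)=(14*31+21)%997=455 -> [88, 306, 455]
  L2: h(88,306)=(88*31+306)%997=43 h(455,455)=(455*31+455)%997=602 -> [43, 602]
  L3: h(43,602)=(43*31+602)%997=938 -> [938]
  root = 938 == target 938  ** MATCH **
Candidate B: set leaf[2] = 92 -> leaves = [66, 36, 92, 96, 14, 21]
  L0: [66, 36, 92, 96, 14, 21]
  L1: h(66,36)=(66*31+36)%997=88 h(92,96)=(92*31+96)%997=954 h(14,21)=(14*31+21)%997=455 -> [88, 954, 455]
  L2: h(88,954)=(88*31+954)%997=691 h(455,455)=(455*31+455)%997=602 -> [691, 602]
  L3: h(691,602)=(691*31+602)%997=89 -> [89]
  root = 89 != target 938
Candidate C: set leaf[1] = 45 -> leaves = [66, 45, 9, 96, 14, 21]
  L0: [66, 45, 9, 96, 14, 21]
  L1: h(66,45)=(66*31+45)%997=97 h(9,96)=(9*31+96)%997=375 h(14,21)=(14*31+21)%997=455 -> [97, 375, 455]
  L2: h(97,375)=(97*31+375)%997=391 h(455,455)=(455*31+455)%997=602 -> [391, 602]
  L3: h(391,602)=(391*31+602)%997=759 -> [759]
  root = 759 != target 938
Candidate A produces the target root.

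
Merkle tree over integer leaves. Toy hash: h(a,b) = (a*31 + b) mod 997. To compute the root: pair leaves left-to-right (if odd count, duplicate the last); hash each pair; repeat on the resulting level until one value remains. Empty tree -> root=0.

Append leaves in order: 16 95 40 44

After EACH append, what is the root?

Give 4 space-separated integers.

After append 16 (leaves=[16]):
  L0: [16]
  root=16
After append 95 (leaves=[16, 95]):
  L0: [16, 95]
  L1: h(16,95)=(16*31+95)%997=591 -> [591]
  root=591
After append 40 (leaves=[16, 95, 40]):
  L0: [16, 95, 40]
  L1: h(16,95)=(16*31+95)%997=591 h(40,40)=(40*31+40)%997=283 -> [591, 283]
  L2: h(591,283)=(591*31+283)%997=658 -> [658]
  root=658
After append 44 (leaves=[16, 95, 40, 44]):
  L0: [16, 95, 40, 44]
  L1: h(16,95)=(16*31+95)%997=591 h(40,44)=(40*31+44)%997=287 -> [591, 287]
  L2: h(591,287)=(591*31+287)%997=662 -> [662]
  root=662

Answer: 16 591 658 662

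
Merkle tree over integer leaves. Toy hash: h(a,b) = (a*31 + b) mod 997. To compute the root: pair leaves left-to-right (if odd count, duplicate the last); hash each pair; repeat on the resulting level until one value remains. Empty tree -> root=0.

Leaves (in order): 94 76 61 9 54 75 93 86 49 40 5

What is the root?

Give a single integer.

Answer: 990

Derivation:
L0: [94, 76, 61, 9, 54, 75, 93, 86, 49, 40, 5]
L1: h(94,76)=(94*31+76)%997=996 h(61,9)=(61*31+9)%997=903 h(54,75)=(54*31+75)%997=752 h(93,86)=(93*31+86)%997=975 h(49,40)=(49*31+40)%997=562 h(5,5)=(5*31+5)%997=160 -> [996, 903, 752, 975, 562, 160]
L2: h(996,903)=(996*31+903)%997=872 h(752,975)=(752*31+975)%997=359 h(562,160)=(562*31+160)%997=633 -> [872, 359, 633]
L3: h(872,359)=(872*31+359)%997=472 h(633,633)=(633*31+633)%997=316 -> [472, 316]
L4: h(472,316)=(472*31+316)%997=990 -> [990]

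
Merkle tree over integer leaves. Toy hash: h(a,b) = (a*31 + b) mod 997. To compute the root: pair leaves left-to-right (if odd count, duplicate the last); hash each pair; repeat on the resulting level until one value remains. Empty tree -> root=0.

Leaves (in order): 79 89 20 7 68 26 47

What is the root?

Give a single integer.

L0: [79, 89, 20, 7, 68, 26, 47]
L1: h(79,89)=(79*31+89)%997=544 h(20,7)=(20*31+7)%997=627 h(68,26)=(68*31+26)%997=140 h(47,47)=(47*31+47)%997=507 -> [544, 627, 140, 507]
L2: h(544,627)=(544*31+627)%997=542 h(140,507)=(140*31+507)%997=859 -> [542, 859]
L3: h(542,859)=(542*31+859)%997=712 -> [712]

Answer: 712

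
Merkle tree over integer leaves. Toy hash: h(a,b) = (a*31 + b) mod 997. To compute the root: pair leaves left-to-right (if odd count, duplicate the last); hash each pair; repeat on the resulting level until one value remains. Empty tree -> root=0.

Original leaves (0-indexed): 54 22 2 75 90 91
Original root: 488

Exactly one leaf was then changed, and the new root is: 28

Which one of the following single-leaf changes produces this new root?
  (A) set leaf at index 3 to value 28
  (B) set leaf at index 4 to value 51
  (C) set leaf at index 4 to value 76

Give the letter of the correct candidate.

Answer: A

Derivation:
Original leaves: [54, 22, 2, 75, 90, 91]
Target new root: 28
Try each candidate change and compute the resulting root:
Candidate A: set leaf[3] = 28 -> leaves = [54, 22, 2, 28, 90, 91]
  L0: [54, 22, 2, 28, 90, 91]
  L1: h(54,22)=(54*31+22)%997=699 h(2,28)=(2*31+28)%997=90 h(90,91)=(90*31+91)%997=887 -> [699, 90, 887]
  L2: h(699,90)=(699*31+90)%997=822 h(887,887)=(887*31+887)%997=468 -> [822, 468]
  L3: h(822,468)=(822*31+468)%997=28 -> [28]
  root = 28 == target 28  ** MATCH **
Candidate B: set leaf[4] = 51 -> leaves = [54, 22, 2, 75, 51, 91]
  L0: [54, 22, 2, 75, 51, 91]
  L1: h(54,22)=(54*31+22)%997=699 h(2,75)=(2*31+75)%997=137 h(51,91)=(51*31+91)%997=675 -> [699, 137, 675]
  L2: h(699,137)=(699*31+137)%997=869 h(675,675)=(675*31+675)%997=663 -> [869, 663]
  L3: h(869,663)=(869*31+663)%997=683 -> [683]
  root = 683 != target 28
Candidate C: set leaf[4] = 76 -> leaves = [54, 22, 2, 75, 76, 91]
  L0: [54, 22, 2, 75, 76, 91]
  L1: h(54,22)=(54*31+22)%997=699 h(2,75)=(2*31+75)%997=137 h(76,91)=(76*31+91)%997=453 -> [699, 137, 453]
  L2: h(699,137)=(699*31+137)%997=869 h(453,453)=(453*31+453)%997=538 -> [869, 538]
  L3: h(869,538)=(869*31+538)%997=558 -> [558]
  root = 558 != target 28
Candidate A produces the target root.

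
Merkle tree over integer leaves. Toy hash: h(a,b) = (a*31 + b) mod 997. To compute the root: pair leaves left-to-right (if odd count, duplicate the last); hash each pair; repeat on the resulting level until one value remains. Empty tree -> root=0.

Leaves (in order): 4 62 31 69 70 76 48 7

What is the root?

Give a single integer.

L0: [4, 62, 31, 69, 70, 76, 48, 7]
L1: h(4,62)=(4*31+62)%997=186 h(31,69)=(31*31+69)%997=33 h(70,76)=(70*31+76)%997=252 h(48,7)=(48*31+7)%997=498 -> [186, 33, 252, 498]
L2: h(186,33)=(186*31+33)%997=814 h(252,498)=(252*31+498)%997=334 -> [814, 334]
L3: h(814,334)=(814*31+334)%997=643 -> [643]

Answer: 643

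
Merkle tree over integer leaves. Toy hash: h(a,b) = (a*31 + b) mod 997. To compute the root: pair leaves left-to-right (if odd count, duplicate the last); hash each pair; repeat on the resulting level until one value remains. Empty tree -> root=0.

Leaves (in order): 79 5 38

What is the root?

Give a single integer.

L0: [79, 5, 38]
L1: h(79,5)=(79*31+5)%997=460 h(38,38)=(38*31+38)%997=219 -> [460, 219]
L2: h(460,219)=(460*31+219)%997=521 -> [521]

Answer: 521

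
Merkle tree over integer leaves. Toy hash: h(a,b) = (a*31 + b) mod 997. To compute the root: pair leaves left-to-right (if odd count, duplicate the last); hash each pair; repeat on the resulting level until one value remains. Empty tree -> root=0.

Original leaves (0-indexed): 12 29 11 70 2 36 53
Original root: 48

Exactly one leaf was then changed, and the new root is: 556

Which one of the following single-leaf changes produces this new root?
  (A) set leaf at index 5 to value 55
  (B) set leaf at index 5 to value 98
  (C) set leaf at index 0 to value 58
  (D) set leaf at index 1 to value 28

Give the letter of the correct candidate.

Answer: C

Derivation:
Original leaves: [12, 29, 11, 70, 2, 36, 53]
Target new root: 556
Try each candidate change and compute the resulting root:
Candidate A: set leaf[5] = 55 -> leaves = [12, 29, 11, 70, 2, 55, 53]
  L0: [12, 29, 11, 70, 2, 55, 53]
  L1: h(12,29)=(12*31+29)%997=401 h(11,70)=(11*31+70)%997=411 h(2,55)=(2*31+55)%997=117 h(53,53)=(53*31+53)%997=699 -> [401, 411, 117, 699]
  L2: h(401,411)=(401*31+411)%997=878 h(117,699)=(117*31+699)%997=338 -> [878, 338]
  L3: h(878,338)=(878*31+338)%997=637 -> [637]
  root = 637 != target 556
Candidate B: set leaf[5] = 98 -> leaves = [12, 29, 11, 70, 2, 98, 53]
  L0: [12, 29, 11, 70, 2, 98, 53]
  L1: h(12,29)=(12*31+29)%997=401 h(11,70)=(11*31+70)%997=411 h(2,98)=(2*31+98)%997=160 h(53,53)=(53*31+53)%997=699 -> [401, 411, 160, 699]
  L2: h(401,411)=(401*31+411)%997=878 h(160,699)=(160*31+699)%997=674 -> [878, 674]
  L3: h(878,674)=(878*31+674)%997=973 -> [973]
  root = 973 != target 556
Candidate C: set leaf[0] = 58 -> leaves = [58, 29, 11, 70, 2, 36, 53]
  L0: [58, 29, 11, 70, 2, 36, 53]
  L1: h(58,29)=(58*31+29)%997=830 h(11,70)=(11*31+70)%997=411 h(2,36)=(2*31+36)%997=98 h(53,53)=(53*31+53)%997=699 -> [830, 411, 98, 699]
  L2: h(830,411)=(830*31+411)%997=219 h(98,699)=(98*31+699)%997=746 -> [219, 746]
  L3: h(219,746)=(219*31+746)%997=556 -> [556]
  root = 556 == target 556  ** MATCH **
Candidate D: set leaf[1] = 28 -> leaves = [12, 28, 11, 70, 2, 36, 53]
  L0: [12, 28, 11, 70, 2, 36, 53]
  L1: h(12,28)=(12*31+28)%997=400 h(11,70)=(11*31+70)%997=411 h(2,36)=(2*31+36)%997=98 h(53,53)=(53*31+53)%997=699 -> [400, 411, 98, 699]
  L2: h(400,411)=(400*31+411)%997=847 h(98,699)=(98*31+699)%997=746 -> [847, 746]
  L3: h(847,746)=(847*31+746)%997=84 -> [84]
  root = 84 != target 556
Candidate C produces the target root.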